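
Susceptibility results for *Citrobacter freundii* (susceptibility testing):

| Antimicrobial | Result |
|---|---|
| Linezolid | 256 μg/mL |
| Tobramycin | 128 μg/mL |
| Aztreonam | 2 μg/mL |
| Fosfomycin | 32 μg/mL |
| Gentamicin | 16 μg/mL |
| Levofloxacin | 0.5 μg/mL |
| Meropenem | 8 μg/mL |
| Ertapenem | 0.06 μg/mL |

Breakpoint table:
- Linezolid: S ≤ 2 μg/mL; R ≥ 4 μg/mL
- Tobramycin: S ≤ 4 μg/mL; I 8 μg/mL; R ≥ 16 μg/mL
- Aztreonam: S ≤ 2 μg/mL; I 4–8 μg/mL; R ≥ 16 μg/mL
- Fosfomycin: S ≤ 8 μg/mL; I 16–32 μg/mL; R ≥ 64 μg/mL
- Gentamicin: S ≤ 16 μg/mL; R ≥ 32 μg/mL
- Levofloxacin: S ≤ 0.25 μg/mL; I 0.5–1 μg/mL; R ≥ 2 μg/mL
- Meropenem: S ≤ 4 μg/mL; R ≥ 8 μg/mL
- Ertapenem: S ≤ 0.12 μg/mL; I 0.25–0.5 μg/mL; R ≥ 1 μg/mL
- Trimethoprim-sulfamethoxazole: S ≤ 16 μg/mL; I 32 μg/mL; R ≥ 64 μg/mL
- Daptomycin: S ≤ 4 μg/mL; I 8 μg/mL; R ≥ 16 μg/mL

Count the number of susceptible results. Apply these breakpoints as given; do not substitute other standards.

Linezolid: 256 μg/mL is ≥ 4 μg/mL ⇒ resistant
Tobramycin: 128 μg/mL is ≥ 16 μg/mL — Resistant
Aztreonam 2 μg/mL: ≤ 2 μg/mL → S
Fosfomycin 32 μg/mL: in 16–32 μg/mL — I
Gentamicin (16 μg/mL) ≤ 16 μg/mL → susceptible
Levofloxacin (0.5 μg/mL) in 0.5–1 μg/mL → Intermediate
Meropenem (8 μg/mL) ≥ 8 μg/mL → Resistant
Ertapenem: 0.06 μg/mL is ≤ 0.12 μg/mL → Susceptible
Susceptible: 3

3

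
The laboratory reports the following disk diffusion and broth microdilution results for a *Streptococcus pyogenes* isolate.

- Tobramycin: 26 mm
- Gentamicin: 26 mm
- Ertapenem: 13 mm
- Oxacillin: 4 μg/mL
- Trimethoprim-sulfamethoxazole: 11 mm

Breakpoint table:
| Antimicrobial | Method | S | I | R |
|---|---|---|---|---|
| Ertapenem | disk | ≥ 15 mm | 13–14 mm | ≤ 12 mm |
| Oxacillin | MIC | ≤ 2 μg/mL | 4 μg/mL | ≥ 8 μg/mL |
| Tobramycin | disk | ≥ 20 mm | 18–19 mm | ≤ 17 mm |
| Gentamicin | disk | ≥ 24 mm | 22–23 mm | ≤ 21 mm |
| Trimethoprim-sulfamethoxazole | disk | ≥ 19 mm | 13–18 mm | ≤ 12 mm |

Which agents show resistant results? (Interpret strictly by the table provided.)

trimethoprim-sulfamethoxazole

Tobramycin 26 mm: ≥ 20 mm ⇒ susceptible
Gentamicin (26 mm) ≥ 24 mm → susceptible
Ertapenem (13 mm) in 13–14 mm ⇒ I
Oxacillin: 4 μg/mL is = 4 μg/mL — Intermediate
Trimethoprim-sulfamethoxazole: 11 mm is ≤ 12 mm ⇒ R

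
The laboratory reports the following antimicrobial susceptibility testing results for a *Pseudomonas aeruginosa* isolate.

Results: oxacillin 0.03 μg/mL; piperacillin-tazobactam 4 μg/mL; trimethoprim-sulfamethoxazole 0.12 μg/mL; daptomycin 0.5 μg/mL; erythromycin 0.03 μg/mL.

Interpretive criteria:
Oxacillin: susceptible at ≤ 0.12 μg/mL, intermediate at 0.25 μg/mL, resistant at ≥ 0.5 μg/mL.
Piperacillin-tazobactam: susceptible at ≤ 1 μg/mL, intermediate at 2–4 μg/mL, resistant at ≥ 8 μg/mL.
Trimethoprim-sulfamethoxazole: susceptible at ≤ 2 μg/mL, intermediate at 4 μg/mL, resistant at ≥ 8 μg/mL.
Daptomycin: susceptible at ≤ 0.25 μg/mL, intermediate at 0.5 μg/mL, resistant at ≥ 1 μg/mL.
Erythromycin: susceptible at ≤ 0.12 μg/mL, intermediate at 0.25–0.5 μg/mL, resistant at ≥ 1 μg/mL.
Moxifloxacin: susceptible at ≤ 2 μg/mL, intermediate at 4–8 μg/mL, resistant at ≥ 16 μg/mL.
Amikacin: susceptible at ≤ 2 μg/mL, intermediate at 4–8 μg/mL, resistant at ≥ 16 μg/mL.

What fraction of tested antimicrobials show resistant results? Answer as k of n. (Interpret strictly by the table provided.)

Oxacillin 0.03 μg/mL: ≤ 0.12 μg/mL → S
Piperacillin-tazobactam: 4 μg/mL is in 2–4 μg/mL — intermediate
Trimethoprim-sulfamethoxazole 0.12 μg/mL: ≤ 2 μg/mL → Susceptible
Daptomycin: 0.5 μg/mL is = 0.5 μg/mL → I
Erythromycin (0.03 μg/mL) ≤ 0.12 μg/mL — Susceptible
Resistant: 0/5

0 of 5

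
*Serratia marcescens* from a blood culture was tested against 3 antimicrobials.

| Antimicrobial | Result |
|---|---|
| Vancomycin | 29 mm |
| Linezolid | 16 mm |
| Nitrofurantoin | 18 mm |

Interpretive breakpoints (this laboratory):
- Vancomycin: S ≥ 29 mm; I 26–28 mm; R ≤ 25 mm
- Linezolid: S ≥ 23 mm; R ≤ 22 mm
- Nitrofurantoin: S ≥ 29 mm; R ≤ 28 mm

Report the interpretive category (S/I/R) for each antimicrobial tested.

S, R, R

Vancomycin 29 mm: ≥ 29 mm → susceptible
Linezolid 16 mm: ≤ 22 mm → Resistant
Nitrofurantoin 18 mm: ≤ 28 mm ⇒ resistant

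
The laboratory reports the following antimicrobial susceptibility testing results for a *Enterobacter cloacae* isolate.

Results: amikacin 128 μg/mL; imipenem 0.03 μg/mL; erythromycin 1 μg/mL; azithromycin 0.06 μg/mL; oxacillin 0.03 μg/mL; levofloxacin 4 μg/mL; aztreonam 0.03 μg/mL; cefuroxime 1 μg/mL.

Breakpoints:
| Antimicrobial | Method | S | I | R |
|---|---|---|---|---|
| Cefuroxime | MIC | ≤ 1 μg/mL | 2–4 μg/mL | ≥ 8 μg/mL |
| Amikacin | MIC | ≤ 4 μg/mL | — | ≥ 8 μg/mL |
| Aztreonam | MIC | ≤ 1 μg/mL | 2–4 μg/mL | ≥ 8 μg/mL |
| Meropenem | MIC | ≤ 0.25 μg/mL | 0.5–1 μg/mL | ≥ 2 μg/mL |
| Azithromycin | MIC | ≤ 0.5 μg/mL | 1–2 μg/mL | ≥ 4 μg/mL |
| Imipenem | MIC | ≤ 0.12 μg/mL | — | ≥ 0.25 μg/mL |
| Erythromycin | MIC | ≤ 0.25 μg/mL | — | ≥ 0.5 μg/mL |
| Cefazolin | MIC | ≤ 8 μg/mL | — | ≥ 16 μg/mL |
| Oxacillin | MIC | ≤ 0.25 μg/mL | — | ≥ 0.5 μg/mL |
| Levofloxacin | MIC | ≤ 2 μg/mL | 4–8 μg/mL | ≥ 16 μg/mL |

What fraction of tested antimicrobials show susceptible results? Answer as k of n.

5 of 8

Amikacin: 128 μg/mL is ≥ 8 μg/mL — Resistant
Imipenem 0.03 μg/mL: ≤ 0.12 μg/mL ⇒ Susceptible
Erythromycin: 1 μg/mL is ≥ 0.5 μg/mL ⇒ resistant
Azithromycin 0.06 μg/mL: ≤ 0.5 μg/mL — S
Oxacillin 0.03 μg/mL: ≤ 0.25 μg/mL ⇒ Susceptible
Levofloxacin 4 μg/mL: in 4–8 μg/mL ⇒ Intermediate
Aztreonam: 0.03 μg/mL is ≤ 1 μg/mL ⇒ Susceptible
Cefuroxime: 1 μg/mL is ≤ 1 μg/mL → S
Susceptible: 5/8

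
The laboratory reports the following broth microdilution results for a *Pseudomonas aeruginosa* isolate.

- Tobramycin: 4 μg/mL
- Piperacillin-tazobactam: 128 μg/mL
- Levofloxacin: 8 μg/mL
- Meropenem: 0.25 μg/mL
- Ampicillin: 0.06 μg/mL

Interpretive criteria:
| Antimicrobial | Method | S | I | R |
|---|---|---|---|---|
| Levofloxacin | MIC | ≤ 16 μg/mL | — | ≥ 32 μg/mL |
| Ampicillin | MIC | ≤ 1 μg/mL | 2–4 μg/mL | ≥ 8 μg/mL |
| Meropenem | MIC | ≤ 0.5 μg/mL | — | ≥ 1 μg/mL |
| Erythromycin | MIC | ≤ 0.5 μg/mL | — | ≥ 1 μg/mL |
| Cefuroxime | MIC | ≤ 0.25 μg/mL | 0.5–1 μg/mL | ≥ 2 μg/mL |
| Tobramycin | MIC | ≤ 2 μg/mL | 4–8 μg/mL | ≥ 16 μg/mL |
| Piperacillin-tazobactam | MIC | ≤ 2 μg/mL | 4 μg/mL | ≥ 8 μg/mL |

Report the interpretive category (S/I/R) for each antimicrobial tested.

Tobramycin 4 μg/mL: in 4–8 μg/mL → intermediate
Piperacillin-tazobactam: 128 μg/mL is ≥ 8 μg/mL → resistant
Levofloxacin (8 μg/mL) ≤ 16 μg/mL — Susceptible
Meropenem (0.25 μg/mL) ≤ 0.5 μg/mL — susceptible
Ampicillin 0.06 μg/mL: ≤ 1 μg/mL → Susceptible

I, R, S, S, S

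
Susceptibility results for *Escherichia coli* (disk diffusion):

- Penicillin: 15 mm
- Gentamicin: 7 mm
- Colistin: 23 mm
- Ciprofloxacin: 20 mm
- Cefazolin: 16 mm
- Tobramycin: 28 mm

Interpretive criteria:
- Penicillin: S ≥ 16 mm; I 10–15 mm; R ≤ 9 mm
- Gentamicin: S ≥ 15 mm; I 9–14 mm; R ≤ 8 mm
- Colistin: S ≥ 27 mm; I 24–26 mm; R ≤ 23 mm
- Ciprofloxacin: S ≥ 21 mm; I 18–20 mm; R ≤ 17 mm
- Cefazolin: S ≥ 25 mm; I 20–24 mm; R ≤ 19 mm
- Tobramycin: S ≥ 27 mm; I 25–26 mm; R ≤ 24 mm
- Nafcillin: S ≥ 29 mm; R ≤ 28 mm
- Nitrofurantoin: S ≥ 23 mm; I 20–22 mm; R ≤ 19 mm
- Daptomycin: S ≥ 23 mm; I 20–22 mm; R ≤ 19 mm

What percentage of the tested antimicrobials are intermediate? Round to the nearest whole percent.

33%

Penicillin 15 mm: in 10–15 mm → intermediate
Gentamicin: 7 mm is ≤ 8 mm ⇒ resistant
Colistin 23 mm: ≤ 23 mm → R
Ciprofloxacin: 20 mm is in 18–20 mm — I
Cefazolin 16 mm: ≤ 19 mm — resistant
Tobramycin: 28 mm is ≥ 27 mm — Susceptible
Intermediate: 2/6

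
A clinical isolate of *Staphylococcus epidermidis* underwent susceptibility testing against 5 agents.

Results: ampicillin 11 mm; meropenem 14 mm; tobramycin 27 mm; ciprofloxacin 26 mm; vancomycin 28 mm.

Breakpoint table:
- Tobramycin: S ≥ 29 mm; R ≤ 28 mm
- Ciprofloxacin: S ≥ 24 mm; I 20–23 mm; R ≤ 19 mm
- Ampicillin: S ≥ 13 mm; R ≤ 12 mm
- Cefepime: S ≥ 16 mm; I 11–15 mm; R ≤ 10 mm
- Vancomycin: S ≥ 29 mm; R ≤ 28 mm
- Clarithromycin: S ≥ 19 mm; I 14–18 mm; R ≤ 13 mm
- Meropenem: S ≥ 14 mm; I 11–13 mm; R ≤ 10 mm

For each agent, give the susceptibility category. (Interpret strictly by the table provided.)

Ampicillin: 11 mm is ≤ 12 mm → Resistant
Meropenem 14 mm: ≥ 14 mm → S
Tobramycin: 27 mm is ≤ 28 mm ⇒ resistant
Ciprofloxacin: 26 mm is ≥ 24 mm ⇒ S
Vancomycin: 28 mm is ≤ 28 mm — R

R, S, R, S, R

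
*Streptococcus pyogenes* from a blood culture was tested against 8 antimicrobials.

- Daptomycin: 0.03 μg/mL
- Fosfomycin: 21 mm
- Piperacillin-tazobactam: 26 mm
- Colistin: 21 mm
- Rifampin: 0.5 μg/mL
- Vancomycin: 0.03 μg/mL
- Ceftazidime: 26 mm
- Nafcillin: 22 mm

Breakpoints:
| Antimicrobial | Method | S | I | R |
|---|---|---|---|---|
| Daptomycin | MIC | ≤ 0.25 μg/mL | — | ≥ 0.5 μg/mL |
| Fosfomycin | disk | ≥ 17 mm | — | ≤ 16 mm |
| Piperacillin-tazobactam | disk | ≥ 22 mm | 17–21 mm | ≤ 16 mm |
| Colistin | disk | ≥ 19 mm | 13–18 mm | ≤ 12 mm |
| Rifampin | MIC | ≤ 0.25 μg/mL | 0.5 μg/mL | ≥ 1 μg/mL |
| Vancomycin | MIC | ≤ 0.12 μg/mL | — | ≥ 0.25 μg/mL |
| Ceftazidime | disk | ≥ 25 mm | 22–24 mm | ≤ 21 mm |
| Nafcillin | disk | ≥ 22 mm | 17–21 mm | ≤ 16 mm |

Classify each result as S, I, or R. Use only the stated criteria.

Daptomycin: 0.03 μg/mL is ≤ 0.25 μg/mL — susceptible
Fosfomycin: 21 mm is ≥ 17 mm → S
Piperacillin-tazobactam 26 mm: ≥ 22 mm → Susceptible
Colistin (21 mm) ≥ 19 mm — Susceptible
Rifampin (0.5 μg/mL) = 0.5 μg/mL — Intermediate
Vancomycin (0.03 μg/mL) ≤ 0.12 μg/mL ⇒ Susceptible
Ceftazidime (26 mm) ≥ 25 mm → Susceptible
Nafcillin: 22 mm is ≥ 22 mm — Susceptible

S, S, S, S, I, S, S, S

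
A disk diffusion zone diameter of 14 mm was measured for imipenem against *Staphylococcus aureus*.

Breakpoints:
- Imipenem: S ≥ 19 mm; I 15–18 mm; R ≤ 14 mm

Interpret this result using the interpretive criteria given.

Imipenem 14 mm: ≤ 14 mm → Resistant

R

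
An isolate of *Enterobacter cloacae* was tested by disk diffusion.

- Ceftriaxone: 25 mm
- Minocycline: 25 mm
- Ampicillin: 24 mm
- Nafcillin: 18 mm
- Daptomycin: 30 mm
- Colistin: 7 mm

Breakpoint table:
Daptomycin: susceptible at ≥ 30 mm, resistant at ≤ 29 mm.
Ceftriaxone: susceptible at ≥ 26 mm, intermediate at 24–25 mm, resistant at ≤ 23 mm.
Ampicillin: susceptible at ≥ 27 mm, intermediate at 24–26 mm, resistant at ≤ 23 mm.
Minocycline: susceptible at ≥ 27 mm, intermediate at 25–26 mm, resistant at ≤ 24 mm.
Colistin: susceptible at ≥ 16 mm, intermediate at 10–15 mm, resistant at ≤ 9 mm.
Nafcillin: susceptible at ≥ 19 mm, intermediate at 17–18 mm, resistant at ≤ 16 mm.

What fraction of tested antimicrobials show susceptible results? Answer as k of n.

Ceftriaxone: 25 mm is in 24–25 mm — intermediate
Minocycline: 25 mm is in 25–26 mm ⇒ I
Ampicillin (24 mm) in 24–26 mm ⇒ intermediate
Nafcillin 18 mm: in 17–18 mm → intermediate
Daptomycin: 30 mm is ≥ 30 mm — S
Colistin (7 mm) ≤ 9 mm — R
Susceptible: 1/6

1 of 6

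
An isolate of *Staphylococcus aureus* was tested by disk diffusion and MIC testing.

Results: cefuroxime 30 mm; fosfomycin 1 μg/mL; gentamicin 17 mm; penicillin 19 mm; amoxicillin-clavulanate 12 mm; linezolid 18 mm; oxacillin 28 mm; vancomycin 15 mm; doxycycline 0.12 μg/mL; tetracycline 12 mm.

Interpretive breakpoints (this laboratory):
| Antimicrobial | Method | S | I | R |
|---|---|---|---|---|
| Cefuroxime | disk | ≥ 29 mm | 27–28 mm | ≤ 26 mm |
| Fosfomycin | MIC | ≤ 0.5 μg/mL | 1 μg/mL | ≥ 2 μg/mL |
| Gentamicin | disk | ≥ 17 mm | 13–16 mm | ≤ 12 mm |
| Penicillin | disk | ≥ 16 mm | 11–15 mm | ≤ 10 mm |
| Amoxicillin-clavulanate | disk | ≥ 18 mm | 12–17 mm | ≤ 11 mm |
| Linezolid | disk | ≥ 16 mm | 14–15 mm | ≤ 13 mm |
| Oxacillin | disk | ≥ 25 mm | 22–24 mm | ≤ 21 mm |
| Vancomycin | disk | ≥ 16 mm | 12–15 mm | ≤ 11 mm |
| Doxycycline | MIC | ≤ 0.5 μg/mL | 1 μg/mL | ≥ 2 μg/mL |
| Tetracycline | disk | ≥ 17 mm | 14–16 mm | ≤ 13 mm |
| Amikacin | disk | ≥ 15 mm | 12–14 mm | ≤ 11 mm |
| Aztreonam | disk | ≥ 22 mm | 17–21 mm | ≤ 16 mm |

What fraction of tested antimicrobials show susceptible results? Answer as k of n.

6 of 10

Cefuroxime: 30 mm is ≥ 29 mm → S
Fosfomycin: 1 μg/mL is = 1 μg/mL — I
Gentamicin (17 mm) ≥ 17 mm → S
Penicillin (19 mm) ≥ 16 mm — susceptible
Amoxicillin-clavulanate (12 mm) in 12–17 mm — Intermediate
Linezolid (18 mm) ≥ 16 mm — Susceptible
Oxacillin: 28 mm is ≥ 25 mm → susceptible
Vancomycin (15 mm) in 12–15 mm ⇒ intermediate
Doxycycline: 0.12 μg/mL is ≤ 0.5 μg/mL ⇒ Susceptible
Tetracycline 12 mm: ≤ 13 mm — resistant
Susceptible: 6/10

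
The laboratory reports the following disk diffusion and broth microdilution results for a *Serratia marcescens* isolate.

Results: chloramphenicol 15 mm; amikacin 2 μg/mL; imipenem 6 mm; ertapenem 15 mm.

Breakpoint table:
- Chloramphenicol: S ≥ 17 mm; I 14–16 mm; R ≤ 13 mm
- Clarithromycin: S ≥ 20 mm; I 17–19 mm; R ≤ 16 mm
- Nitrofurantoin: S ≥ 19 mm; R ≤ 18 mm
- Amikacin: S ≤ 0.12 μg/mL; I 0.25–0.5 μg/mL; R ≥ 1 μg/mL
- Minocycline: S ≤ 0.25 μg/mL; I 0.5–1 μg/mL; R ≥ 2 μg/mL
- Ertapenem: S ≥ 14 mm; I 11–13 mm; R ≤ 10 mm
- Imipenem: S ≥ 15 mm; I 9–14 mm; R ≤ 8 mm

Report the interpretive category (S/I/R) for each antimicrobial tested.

I, R, R, S

Chloramphenicol: 15 mm is in 14–16 mm → Intermediate
Amikacin 2 μg/mL: ≥ 1 μg/mL — R
Imipenem (6 mm) ≤ 8 mm ⇒ R
Ertapenem: 15 mm is ≥ 14 mm — S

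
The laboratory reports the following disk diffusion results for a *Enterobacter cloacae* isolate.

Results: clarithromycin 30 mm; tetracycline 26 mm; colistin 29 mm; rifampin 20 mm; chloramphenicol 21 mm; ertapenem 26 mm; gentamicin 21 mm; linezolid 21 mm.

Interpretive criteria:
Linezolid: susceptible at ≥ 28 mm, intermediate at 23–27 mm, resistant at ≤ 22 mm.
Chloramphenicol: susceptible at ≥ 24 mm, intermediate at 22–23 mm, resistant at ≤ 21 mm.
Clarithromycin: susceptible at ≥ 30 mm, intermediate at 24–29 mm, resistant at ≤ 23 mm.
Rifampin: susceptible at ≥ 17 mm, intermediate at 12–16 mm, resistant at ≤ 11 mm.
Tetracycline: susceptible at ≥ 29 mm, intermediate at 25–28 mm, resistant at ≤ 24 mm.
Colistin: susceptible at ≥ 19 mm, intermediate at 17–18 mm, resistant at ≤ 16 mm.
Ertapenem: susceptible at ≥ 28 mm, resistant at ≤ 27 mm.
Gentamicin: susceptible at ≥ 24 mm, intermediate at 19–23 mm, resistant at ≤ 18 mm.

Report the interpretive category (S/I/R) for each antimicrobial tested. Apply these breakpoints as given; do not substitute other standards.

Clarithromycin 30 mm: ≥ 30 mm → Susceptible
Tetracycline (26 mm) in 25–28 mm ⇒ Intermediate
Colistin (29 mm) ≥ 19 mm — Susceptible
Rifampin: 20 mm is ≥ 17 mm → susceptible
Chloramphenicol 21 mm: ≤ 21 mm ⇒ R
Ertapenem (26 mm) ≤ 27 mm — R
Gentamicin 21 mm: in 19–23 mm ⇒ I
Linezolid: 21 mm is ≤ 22 mm → R

S, I, S, S, R, R, I, R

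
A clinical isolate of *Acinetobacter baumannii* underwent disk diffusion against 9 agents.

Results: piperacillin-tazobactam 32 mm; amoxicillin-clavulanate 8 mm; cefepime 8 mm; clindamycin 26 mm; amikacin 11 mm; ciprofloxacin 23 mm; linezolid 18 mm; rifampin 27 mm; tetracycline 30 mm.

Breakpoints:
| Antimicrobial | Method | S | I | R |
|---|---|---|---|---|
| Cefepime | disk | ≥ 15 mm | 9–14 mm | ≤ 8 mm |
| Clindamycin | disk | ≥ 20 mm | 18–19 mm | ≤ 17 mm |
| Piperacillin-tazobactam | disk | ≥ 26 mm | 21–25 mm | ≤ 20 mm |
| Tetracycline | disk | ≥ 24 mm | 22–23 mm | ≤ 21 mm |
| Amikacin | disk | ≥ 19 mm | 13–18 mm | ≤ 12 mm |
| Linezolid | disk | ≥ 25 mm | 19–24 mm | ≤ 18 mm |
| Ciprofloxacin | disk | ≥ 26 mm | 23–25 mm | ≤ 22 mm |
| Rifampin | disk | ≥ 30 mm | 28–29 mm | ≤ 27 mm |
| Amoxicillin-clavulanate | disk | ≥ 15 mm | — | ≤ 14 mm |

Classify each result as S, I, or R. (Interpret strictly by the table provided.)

Piperacillin-tazobactam (32 mm) ≥ 26 mm — susceptible
Amoxicillin-clavulanate: 8 mm is ≤ 14 mm — Resistant
Cefepime 8 mm: ≤ 8 mm ⇒ Resistant
Clindamycin (26 mm) ≥ 20 mm ⇒ Susceptible
Amikacin 11 mm: ≤ 12 mm — resistant
Ciprofloxacin 23 mm: in 23–25 mm — Intermediate
Linezolid: 18 mm is ≤ 18 mm — resistant
Rifampin: 27 mm is ≤ 27 mm — Resistant
Tetracycline: 30 mm is ≥ 24 mm — S

S, R, R, S, R, I, R, R, S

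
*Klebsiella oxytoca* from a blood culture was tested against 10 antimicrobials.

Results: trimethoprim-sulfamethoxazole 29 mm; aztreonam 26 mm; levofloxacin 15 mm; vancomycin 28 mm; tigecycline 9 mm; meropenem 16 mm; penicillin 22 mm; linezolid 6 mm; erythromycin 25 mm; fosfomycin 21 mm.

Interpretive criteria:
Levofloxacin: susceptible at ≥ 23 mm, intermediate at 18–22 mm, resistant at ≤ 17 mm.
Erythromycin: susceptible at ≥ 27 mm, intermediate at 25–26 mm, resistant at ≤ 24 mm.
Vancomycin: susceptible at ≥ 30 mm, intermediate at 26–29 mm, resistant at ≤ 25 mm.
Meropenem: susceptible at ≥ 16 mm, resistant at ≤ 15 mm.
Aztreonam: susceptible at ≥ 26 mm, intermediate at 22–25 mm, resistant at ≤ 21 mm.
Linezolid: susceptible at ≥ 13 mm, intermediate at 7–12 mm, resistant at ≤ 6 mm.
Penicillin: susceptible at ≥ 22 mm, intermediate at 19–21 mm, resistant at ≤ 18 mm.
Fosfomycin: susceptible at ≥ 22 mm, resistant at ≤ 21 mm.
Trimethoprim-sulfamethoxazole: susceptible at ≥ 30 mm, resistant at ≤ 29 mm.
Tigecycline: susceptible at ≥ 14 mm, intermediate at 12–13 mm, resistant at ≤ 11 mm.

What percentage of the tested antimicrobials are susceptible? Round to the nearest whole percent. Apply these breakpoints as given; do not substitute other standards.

30%

Trimethoprim-sulfamethoxazole 29 mm: ≤ 29 mm ⇒ R
Aztreonam 26 mm: ≥ 26 mm — Susceptible
Levofloxacin (15 mm) ≤ 17 mm — R
Vancomycin (28 mm) in 26–29 mm → Intermediate
Tigecycline: 9 mm is ≤ 11 mm ⇒ R
Meropenem: 16 mm is ≥ 16 mm → Susceptible
Penicillin 22 mm: ≥ 22 mm ⇒ Susceptible
Linezolid 6 mm: ≤ 6 mm — resistant
Erythromycin: 25 mm is in 25–26 mm — Intermediate
Fosfomycin 21 mm: ≤ 21 mm ⇒ Resistant
Susceptible: 3/10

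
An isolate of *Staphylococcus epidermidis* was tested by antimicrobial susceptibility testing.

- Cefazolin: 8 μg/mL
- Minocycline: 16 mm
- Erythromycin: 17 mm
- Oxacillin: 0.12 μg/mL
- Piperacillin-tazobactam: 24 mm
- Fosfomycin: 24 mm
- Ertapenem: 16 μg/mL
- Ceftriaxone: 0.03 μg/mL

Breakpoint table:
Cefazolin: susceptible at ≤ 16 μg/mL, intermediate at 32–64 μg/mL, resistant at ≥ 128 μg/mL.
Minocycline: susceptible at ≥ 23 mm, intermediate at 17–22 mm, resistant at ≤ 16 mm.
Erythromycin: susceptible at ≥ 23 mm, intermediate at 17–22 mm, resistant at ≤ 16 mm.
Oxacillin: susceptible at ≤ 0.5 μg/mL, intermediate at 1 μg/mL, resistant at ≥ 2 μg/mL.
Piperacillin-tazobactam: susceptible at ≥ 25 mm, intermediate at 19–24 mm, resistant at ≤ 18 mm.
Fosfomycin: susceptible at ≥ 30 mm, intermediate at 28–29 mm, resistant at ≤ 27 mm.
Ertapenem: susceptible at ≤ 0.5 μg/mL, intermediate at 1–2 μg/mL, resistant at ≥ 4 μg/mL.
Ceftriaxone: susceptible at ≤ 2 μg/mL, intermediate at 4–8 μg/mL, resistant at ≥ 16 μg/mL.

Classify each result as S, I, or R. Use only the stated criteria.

S, R, I, S, I, R, R, S

Cefazolin: 8 μg/mL is ≤ 16 μg/mL → S
Minocycline (16 mm) ≤ 16 mm ⇒ R
Erythromycin: 17 mm is in 17–22 mm ⇒ Intermediate
Oxacillin 0.12 μg/mL: ≤ 0.5 μg/mL → Susceptible
Piperacillin-tazobactam 24 mm: in 19–24 mm → Intermediate
Fosfomycin (24 mm) ≤ 27 mm → Resistant
Ertapenem 16 μg/mL: ≥ 4 μg/mL → Resistant
Ceftriaxone 0.03 μg/mL: ≤ 2 μg/mL — S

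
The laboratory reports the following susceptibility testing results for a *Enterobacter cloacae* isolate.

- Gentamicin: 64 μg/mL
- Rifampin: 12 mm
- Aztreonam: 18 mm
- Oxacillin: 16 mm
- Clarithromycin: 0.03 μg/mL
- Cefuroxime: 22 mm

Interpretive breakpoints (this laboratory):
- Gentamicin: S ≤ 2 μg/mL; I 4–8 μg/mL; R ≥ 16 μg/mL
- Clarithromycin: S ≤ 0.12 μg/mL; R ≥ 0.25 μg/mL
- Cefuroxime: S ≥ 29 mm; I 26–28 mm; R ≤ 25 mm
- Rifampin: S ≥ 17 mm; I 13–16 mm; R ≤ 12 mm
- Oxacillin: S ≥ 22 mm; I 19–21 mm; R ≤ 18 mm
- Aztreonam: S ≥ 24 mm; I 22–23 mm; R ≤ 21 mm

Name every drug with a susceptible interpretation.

Gentamicin 64 μg/mL: ≥ 16 μg/mL ⇒ R
Rifampin 12 mm: ≤ 12 mm → Resistant
Aztreonam: 18 mm is ≤ 21 mm — resistant
Oxacillin: 16 mm is ≤ 18 mm ⇒ resistant
Clarithromycin (0.03 μg/mL) ≤ 0.12 μg/mL — susceptible
Cefuroxime (22 mm) ≤ 25 mm — R

clarithromycin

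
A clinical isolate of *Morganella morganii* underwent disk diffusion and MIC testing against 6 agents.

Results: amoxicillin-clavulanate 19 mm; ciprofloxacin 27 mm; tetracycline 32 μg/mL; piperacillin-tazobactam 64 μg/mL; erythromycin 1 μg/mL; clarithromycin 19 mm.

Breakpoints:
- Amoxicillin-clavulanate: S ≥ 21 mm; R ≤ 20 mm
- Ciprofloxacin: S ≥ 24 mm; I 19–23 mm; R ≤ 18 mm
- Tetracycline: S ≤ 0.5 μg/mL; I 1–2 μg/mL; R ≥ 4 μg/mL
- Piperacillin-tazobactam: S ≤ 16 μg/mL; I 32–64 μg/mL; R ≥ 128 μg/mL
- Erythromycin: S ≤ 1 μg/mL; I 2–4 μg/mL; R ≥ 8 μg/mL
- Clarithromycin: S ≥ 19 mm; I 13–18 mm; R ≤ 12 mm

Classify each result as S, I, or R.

R, S, R, I, S, S

Amoxicillin-clavulanate (19 mm) ≤ 20 mm ⇒ R
Ciprofloxacin (27 mm) ≥ 24 mm ⇒ S
Tetracycline (32 μg/mL) ≥ 4 μg/mL — resistant
Piperacillin-tazobactam (64 μg/mL) in 32–64 μg/mL → intermediate
Erythromycin 1 μg/mL: ≤ 1 μg/mL → susceptible
Clarithromycin 19 mm: ≥ 19 mm ⇒ Susceptible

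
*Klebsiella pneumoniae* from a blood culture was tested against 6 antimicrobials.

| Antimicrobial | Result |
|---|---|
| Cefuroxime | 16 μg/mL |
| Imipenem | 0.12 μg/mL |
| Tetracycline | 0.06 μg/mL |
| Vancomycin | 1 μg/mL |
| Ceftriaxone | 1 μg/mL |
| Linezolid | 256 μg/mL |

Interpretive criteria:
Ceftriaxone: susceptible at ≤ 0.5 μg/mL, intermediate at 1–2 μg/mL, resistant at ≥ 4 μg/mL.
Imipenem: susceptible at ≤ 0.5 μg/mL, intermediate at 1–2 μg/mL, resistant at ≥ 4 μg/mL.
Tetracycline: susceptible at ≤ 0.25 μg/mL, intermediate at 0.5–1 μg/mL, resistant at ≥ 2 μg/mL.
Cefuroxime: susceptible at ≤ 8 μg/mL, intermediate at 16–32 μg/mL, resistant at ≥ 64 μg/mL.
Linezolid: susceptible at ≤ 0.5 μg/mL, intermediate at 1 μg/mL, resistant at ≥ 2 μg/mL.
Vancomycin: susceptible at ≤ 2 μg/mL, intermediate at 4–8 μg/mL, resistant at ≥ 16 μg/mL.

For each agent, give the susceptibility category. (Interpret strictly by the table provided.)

I, S, S, S, I, R

Cefuroxime: 16 μg/mL is in 16–32 μg/mL — intermediate
Imipenem (0.12 μg/mL) ≤ 0.5 μg/mL ⇒ S
Tetracycline 0.06 μg/mL: ≤ 0.25 μg/mL ⇒ S
Vancomycin 1 μg/mL: ≤ 2 μg/mL — Susceptible
Ceftriaxone: 1 μg/mL is in 1–2 μg/mL → I
Linezolid: 256 μg/mL is ≥ 2 μg/mL ⇒ Resistant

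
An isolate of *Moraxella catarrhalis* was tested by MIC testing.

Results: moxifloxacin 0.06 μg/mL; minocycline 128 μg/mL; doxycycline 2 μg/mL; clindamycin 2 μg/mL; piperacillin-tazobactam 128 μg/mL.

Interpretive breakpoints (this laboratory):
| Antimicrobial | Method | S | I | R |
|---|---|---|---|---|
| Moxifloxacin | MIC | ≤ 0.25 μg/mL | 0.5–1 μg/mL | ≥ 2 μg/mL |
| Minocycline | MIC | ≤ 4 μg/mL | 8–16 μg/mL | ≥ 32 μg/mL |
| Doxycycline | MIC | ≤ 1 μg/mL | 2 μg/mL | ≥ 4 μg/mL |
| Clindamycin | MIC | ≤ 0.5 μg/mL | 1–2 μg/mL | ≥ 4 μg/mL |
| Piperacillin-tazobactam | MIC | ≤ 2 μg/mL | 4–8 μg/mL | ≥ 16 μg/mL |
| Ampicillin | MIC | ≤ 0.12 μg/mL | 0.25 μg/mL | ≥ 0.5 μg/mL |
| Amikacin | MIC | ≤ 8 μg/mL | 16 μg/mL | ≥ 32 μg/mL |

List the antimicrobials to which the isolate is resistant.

Moxifloxacin: 0.06 μg/mL is ≤ 0.25 μg/mL ⇒ S
Minocycline (128 μg/mL) ≥ 32 μg/mL — Resistant
Doxycycline: 2 μg/mL is = 2 μg/mL → intermediate
Clindamycin: 2 μg/mL is in 1–2 μg/mL — Intermediate
Piperacillin-tazobactam 128 μg/mL: ≥ 16 μg/mL → R

minocycline, piperacillin-tazobactam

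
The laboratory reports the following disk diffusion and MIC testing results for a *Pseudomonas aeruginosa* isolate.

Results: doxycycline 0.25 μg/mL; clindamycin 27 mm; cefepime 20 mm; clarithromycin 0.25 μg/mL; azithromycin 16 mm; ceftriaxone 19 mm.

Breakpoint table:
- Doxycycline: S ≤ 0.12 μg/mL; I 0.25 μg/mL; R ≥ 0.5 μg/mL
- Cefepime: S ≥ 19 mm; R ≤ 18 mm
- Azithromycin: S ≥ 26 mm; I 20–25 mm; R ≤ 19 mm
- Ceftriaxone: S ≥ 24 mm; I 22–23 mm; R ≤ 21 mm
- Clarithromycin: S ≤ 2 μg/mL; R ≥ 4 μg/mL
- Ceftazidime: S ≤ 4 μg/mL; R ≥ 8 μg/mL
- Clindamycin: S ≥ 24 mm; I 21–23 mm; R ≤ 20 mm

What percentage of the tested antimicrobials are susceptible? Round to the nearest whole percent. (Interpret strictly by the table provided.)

Doxycycline (0.25 μg/mL) = 0.25 μg/mL — I
Clindamycin: 27 mm is ≥ 24 mm ⇒ S
Cefepime: 20 mm is ≥ 19 mm ⇒ susceptible
Clarithromycin (0.25 μg/mL) ≤ 2 μg/mL — Susceptible
Azithromycin 16 mm: ≤ 19 mm ⇒ resistant
Ceftriaxone: 19 mm is ≤ 21 mm — resistant
Susceptible: 3/6

50%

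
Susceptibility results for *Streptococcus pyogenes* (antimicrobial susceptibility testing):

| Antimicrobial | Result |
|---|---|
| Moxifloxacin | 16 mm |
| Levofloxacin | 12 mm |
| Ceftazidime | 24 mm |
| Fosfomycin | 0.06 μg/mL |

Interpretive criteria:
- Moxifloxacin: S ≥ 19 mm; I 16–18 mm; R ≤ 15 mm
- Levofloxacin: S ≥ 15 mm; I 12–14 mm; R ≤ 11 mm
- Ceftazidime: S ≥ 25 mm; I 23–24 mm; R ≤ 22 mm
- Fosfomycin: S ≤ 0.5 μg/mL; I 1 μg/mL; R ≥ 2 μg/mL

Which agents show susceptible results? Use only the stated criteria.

fosfomycin

Moxifloxacin (16 mm) in 16–18 mm — Intermediate
Levofloxacin (12 mm) in 12–14 mm → Intermediate
Ceftazidime 24 mm: in 23–24 mm ⇒ Intermediate
Fosfomycin: 0.06 μg/mL is ≤ 0.5 μg/mL → S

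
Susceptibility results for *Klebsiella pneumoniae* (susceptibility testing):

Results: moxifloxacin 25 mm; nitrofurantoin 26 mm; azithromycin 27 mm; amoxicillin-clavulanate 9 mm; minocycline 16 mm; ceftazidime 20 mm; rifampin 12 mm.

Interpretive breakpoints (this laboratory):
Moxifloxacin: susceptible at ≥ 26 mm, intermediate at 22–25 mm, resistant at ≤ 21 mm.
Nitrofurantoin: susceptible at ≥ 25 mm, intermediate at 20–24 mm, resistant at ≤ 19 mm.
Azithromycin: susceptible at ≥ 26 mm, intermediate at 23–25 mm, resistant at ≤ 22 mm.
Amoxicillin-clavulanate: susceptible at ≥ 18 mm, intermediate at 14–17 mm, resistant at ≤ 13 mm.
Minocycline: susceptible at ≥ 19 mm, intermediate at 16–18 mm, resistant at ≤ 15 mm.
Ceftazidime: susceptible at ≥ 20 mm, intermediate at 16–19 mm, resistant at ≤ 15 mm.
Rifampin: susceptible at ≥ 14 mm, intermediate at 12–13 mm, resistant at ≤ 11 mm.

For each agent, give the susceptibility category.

I, S, S, R, I, S, I

Moxifloxacin: 25 mm is in 22–25 mm ⇒ Intermediate
Nitrofurantoin 26 mm: ≥ 25 mm ⇒ susceptible
Azithromycin 27 mm: ≥ 26 mm ⇒ S
Amoxicillin-clavulanate 9 mm: ≤ 13 mm → Resistant
Minocycline (16 mm) in 16–18 mm ⇒ I
Ceftazidime 20 mm: ≥ 20 mm → susceptible
Rifampin: 12 mm is in 12–13 mm → intermediate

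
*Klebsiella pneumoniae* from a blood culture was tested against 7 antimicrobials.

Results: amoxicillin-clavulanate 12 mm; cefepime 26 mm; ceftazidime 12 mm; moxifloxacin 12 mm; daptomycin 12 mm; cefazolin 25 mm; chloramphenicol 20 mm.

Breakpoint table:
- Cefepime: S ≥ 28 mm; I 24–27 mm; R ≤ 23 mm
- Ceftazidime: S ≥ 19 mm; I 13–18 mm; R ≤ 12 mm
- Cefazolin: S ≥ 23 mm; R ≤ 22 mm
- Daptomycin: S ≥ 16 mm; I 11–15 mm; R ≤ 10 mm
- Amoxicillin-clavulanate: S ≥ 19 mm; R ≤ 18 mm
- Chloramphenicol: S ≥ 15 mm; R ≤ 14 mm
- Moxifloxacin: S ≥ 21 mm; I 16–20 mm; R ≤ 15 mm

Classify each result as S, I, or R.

Amoxicillin-clavulanate 12 mm: ≤ 18 mm ⇒ R
Cefepime 26 mm: in 24–27 mm ⇒ I
Ceftazidime: 12 mm is ≤ 12 mm ⇒ resistant
Moxifloxacin: 12 mm is ≤ 15 mm → Resistant
Daptomycin 12 mm: in 11–15 mm — I
Cefazolin (25 mm) ≥ 23 mm → Susceptible
Chloramphenicol (20 mm) ≥ 15 mm — susceptible

R, I, R, R, I, S, S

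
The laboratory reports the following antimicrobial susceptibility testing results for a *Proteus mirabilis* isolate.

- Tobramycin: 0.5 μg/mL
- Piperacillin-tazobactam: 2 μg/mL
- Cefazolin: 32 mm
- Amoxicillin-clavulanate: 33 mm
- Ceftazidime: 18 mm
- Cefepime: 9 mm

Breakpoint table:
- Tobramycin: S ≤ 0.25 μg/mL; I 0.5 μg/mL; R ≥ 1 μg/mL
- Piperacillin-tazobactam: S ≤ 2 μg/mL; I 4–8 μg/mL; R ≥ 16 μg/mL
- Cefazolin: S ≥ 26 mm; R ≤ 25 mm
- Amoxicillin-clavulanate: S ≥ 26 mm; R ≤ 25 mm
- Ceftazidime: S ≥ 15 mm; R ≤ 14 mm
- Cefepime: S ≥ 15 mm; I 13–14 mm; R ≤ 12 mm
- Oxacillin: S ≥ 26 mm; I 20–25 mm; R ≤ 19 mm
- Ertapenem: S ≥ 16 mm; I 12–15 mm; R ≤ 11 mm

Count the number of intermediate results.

1

Tobramycin 0.5 μg/mL: = 0.5 μg/mL → I
Piperacillin-tazobactam 2 μg/mL: ≤ 2 μg/mL — S
Cefazolin: 32 mm is ≥ 26 mm — Susceptible
Amoxicillin-clavulanate: 33 mm is ≥ 26 mm → Susceptible
Ceftazidime: 18 mm is ≥ 15 mm ⇒ susceptible
Cefepime (9 mm) ≤ 12 mm → R
Intermediate: 1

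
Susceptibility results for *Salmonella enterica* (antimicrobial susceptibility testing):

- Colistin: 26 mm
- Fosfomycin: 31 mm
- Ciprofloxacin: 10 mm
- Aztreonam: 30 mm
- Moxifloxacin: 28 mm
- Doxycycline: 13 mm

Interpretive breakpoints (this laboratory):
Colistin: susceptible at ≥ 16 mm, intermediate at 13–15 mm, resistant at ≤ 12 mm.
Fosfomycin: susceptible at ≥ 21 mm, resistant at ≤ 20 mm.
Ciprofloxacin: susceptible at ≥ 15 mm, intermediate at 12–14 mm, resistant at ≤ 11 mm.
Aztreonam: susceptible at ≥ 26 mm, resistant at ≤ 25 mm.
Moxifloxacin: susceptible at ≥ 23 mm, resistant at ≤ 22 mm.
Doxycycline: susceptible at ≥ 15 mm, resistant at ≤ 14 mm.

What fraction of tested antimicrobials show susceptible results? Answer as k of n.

Colistin 26 mm: ≥ 16 mm ⇒ Susceptible
Fosfomycin: 31 mm is ≥ 21 mm — S
Ciprofloxacin (10 mm) ≤ 11 mm — R
Aztreonam 30 mm: ≥ 26 mm — Susceptible
Moxifloxacin 28 mm: ≥ 23 mm ⇒ S
Doxycycline: 13 mm is ≤ 14 mm — R
Susceptible: 4/6

4 of 6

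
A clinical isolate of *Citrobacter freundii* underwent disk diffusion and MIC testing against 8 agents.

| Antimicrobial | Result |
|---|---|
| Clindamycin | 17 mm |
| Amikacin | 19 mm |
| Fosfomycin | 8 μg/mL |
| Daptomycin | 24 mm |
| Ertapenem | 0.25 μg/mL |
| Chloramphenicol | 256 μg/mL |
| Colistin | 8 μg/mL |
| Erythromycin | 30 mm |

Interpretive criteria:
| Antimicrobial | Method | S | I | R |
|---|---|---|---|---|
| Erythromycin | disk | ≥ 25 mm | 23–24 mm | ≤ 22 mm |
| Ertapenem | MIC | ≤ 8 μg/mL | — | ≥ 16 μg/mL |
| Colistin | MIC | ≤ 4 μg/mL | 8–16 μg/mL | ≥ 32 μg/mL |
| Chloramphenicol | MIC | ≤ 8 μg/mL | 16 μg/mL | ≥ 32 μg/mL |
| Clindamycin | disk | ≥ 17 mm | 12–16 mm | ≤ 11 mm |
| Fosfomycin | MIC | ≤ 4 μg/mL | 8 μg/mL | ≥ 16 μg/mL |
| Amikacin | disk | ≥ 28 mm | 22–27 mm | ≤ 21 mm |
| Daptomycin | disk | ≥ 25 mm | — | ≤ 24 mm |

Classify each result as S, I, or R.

S, R, I, R, S, R, I, S

Clindamycin: 17 mm is ≥ 17 mm ⇒ Susceptible
Amikacin 19 mm: ≤ 21 mm → Resistant
Fosfomycin 8 μg/mL: = 8 μg/mL ⇒ Intermediate
Daptomycin (24 mm) ≤ 24 mm → resistant
Ertapenem: 0.25 μg/mL is ≤ 8 μg/mL ⇒ susceptible
Chloramphenicol (256 μg/mL) ≥ 32 μg/mL → R
Colistin: 8 μg/mL is in 8–16 μg/mL — I
Erythromycin: 30 mm is ≥ 25 mm → S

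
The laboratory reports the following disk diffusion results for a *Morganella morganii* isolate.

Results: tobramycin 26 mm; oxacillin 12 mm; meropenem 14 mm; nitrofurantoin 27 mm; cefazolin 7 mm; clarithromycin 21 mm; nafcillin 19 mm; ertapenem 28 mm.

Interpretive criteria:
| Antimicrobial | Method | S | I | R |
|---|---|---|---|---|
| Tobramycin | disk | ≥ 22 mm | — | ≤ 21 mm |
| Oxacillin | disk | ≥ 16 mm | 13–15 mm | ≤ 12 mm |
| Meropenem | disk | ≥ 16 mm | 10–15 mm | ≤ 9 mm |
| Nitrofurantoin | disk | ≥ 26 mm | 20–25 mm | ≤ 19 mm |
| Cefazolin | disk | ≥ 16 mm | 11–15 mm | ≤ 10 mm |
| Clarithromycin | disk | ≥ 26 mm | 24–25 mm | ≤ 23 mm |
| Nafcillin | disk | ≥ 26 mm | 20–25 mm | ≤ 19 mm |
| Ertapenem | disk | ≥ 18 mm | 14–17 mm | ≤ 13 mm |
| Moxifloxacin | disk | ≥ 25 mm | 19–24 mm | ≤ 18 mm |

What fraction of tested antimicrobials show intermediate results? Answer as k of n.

1 of 8

Tobramycin 26 mm: ≥ 22 mm → Susceptible
Oxacillin (12 mm) ≤ 12 mm ⇒ Resistant
Meropenem 14 mm: in 10–15 mm — I
Nitrofurantoin (27 mm) ≥ 26 mm ⇒ S
Cefazolin: 7 mm is ≤ 10 mm → R
Clarithromycin 21 mm: ≤ 23 mm — R
Nafcillin: 19 mm is ≤ 19 mm ⇒ Resistant
Ertapenem 28 mm: ≥ 18 mm → susceptible
Intermediate: 1/8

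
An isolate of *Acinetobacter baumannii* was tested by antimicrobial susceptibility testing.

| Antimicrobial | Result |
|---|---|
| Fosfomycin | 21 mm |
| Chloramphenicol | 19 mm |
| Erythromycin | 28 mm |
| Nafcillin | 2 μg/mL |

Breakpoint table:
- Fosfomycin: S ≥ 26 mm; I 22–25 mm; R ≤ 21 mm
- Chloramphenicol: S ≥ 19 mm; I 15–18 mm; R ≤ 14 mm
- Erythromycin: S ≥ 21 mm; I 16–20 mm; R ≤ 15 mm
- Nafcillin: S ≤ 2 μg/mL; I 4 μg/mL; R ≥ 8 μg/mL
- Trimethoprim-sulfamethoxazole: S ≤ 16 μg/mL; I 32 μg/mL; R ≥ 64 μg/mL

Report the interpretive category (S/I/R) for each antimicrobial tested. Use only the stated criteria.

R, S, S, S

Fosfomycin 21 mm: ≤ 21 mm — resistant
Chloramphenicol: 19 mm is ≥ 19 mm ⇒ S
Erythromycin (28 mm) ≥ 21 mm — S
Nafcillin 2 μg/mL: ≤ 2 μg/mL — susceptible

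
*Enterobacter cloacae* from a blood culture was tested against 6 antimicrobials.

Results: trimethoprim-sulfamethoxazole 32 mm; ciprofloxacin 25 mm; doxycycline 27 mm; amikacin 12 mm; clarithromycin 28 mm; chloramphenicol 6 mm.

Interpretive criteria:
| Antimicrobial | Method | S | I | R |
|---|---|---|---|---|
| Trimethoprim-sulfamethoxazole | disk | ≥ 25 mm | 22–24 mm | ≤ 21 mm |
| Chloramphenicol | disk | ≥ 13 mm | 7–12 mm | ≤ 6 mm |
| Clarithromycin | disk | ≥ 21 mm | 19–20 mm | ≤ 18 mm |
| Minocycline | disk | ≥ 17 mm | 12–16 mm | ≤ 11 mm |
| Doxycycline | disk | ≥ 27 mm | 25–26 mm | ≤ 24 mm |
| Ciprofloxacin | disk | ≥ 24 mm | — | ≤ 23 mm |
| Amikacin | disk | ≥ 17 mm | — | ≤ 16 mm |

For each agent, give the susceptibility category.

Trimethoprim-sulfamethoxazole 32 mm: ≥ 25 mm — susceptible
Ciprofloxacin: 25 mm is ≥ 24 mm — susceptible
Doxycycline: 27 mm is ≥ 27 mm — S
Amikacin: 12 mm is ≤ 16 mm → resistant
Clarithromycin 28 mm: ≥ 21 mm ⇒ S
Chloramphenicol (6 mm) ≤ 6 mm — R

S, S, S, R, S, R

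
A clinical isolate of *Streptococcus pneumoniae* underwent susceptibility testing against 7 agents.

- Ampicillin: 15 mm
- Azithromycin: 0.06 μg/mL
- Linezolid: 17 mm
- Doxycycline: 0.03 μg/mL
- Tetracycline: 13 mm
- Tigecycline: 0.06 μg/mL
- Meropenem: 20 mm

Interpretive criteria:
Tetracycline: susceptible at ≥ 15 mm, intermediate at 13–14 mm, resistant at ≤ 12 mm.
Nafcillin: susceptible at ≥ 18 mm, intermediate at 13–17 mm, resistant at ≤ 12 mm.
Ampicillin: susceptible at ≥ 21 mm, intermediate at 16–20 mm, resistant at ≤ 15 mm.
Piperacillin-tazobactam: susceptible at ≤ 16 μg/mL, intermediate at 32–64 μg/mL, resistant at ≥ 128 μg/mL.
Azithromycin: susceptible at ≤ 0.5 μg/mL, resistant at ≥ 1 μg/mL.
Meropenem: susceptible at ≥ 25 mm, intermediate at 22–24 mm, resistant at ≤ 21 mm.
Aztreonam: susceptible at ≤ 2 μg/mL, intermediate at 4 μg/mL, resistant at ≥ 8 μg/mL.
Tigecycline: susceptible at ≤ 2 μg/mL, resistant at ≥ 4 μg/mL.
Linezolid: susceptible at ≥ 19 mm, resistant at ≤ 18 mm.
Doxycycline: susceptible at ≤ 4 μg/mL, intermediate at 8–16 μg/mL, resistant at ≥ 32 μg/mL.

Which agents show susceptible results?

Ampicillin (15 mm) ≤ 15 mm → resistant
Azithromycin: 0.06 μg/mL is ≤ 0.5 μg/mL → S
Linezolid (17 mm) ≤ 18 mm — Resistant
Doxycycline (0.03 μg/mL) ≤ 4 μg/mL ⇒ S
Tetracycline 13 mm: in 13–14 mm ⇒ I
Tigecycline: 0.06 μg/mL is ≤ 2 μg/mL — S
Meropenem: 20 mm is ≤ 21 mm ⇒ resistant

azithromycin, doxycycline, tigecycline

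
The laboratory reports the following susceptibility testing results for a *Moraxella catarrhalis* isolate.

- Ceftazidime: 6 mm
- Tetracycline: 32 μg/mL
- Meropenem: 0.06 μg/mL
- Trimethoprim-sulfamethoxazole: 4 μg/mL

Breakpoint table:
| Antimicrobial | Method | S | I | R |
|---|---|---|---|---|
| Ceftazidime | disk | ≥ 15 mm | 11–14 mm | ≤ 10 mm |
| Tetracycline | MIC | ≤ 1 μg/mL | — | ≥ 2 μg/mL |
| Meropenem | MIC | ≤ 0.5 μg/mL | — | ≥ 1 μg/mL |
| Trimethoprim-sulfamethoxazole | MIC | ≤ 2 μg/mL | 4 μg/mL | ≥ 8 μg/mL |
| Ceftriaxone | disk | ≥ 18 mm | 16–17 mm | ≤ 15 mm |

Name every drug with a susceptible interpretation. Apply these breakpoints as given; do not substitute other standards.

meropenem

Ceftazidime 6 mm: ≤ 10 mm ⇒ resistant
Tetracycline: 32 μg/mL is ≥ 2 μg/mL ⇒ R
Meropenem 0.06 μg/mL: ≤ 0.5 μg/mL ⇒ Susceptible
Trimethoprim-sulfamethoxazole 4 μg/mL: = 4 μg/mL → Intermediate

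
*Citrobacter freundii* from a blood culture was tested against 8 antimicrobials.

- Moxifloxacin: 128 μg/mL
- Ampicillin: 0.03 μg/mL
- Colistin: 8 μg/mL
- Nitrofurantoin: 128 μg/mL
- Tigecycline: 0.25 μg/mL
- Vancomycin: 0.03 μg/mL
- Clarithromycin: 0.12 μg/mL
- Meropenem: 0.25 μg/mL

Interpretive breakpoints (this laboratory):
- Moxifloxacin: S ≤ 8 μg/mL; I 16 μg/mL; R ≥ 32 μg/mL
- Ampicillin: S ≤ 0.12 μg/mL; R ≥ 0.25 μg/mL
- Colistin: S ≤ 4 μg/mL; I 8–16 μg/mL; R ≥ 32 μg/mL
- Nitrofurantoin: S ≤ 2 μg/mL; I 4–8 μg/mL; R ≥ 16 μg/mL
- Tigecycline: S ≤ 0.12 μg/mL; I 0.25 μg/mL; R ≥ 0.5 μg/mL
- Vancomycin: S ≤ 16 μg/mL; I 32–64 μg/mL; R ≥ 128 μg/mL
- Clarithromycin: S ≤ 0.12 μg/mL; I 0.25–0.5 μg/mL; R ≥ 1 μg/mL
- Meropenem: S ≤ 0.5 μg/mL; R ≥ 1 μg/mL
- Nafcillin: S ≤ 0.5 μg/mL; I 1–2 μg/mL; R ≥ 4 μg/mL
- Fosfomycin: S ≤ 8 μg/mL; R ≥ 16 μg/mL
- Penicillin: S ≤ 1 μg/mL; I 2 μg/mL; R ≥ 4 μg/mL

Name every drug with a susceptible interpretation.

ampicillin, vancomycin, clarithromycin, meropenem

Moxifloxacin 128 μg/mL: ≥ 32 μg/mL ⇒ R
Ampicillin 0.03 μg/mL: ≤ 0.12 μg/mL ⇒ S
Colistin 8 μg/mL: in 8–16 μg/mL ⇒ intermediate
Nitrofurantoin (128 μg/mL) ≥ 16 μg/mL ⇒ R
Tigecycline (0.25 μg/mL) = 0.25 μg/mL ⇒ Intermediate
Vancomycin 0.03 μg/mL: ≤ 16 μg/mL ⇒ Susceptible
Clarithromycin 0.12 μg/mL: ≤ 0.12 μg/mL ⇒ Susceptible
Meropenem 0.25 μg/mL: ≤ 0.5 μg/mL — susceptible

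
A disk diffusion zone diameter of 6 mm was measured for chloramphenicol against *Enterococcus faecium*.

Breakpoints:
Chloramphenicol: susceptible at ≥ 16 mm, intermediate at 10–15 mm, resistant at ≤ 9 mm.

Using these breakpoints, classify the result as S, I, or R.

Chloramphenicol (6 mm) ≤ 9 mm — Resistant

R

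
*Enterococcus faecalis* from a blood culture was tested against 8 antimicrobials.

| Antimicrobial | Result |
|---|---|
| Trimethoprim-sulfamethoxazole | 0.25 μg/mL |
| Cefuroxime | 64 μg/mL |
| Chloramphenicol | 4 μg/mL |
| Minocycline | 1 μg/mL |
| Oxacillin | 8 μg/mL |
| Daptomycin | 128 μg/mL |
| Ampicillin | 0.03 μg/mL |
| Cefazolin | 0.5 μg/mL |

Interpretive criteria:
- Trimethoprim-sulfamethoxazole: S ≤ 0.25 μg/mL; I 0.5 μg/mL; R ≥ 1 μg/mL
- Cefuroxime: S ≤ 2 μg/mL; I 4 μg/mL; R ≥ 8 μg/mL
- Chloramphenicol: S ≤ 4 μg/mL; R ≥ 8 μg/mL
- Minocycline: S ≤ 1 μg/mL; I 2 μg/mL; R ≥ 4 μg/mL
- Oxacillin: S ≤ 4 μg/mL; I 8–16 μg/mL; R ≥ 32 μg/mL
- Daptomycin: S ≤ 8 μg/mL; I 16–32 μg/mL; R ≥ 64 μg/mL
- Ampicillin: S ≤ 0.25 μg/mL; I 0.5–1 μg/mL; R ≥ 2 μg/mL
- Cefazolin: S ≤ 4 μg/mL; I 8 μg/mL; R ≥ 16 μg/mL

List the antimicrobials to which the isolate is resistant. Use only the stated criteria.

cefuroxime, daptomycin

Trimethoprim-sulfamethoxazole 0.25 μg/mL: ≤ 0.25 μg/mL ⇒ susceptible
Cefuroxime (64 μg/mL) ≥ 8 μg/mL ⇒ R
Chloramphenicol: 4 μg/mL is ≤ 4 μg/mL — Susceptible
Minocycline 1 μg/mL: ≤ 1 μg/mL — susceptible
Oxacillin: 8 μg/mL is in 8–16 μg/mL ⇒ I
Daptomycin: 128 μg/mL is ≥ 64 μg/mL ⇒ R
Ampicillin: 0.03 μg/mL is ≤ 0.25 μg/mL ⇒ susceptible
Cefazolin: 0.5 μg/mL is ≤ 4 μg/mL ⇒ S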